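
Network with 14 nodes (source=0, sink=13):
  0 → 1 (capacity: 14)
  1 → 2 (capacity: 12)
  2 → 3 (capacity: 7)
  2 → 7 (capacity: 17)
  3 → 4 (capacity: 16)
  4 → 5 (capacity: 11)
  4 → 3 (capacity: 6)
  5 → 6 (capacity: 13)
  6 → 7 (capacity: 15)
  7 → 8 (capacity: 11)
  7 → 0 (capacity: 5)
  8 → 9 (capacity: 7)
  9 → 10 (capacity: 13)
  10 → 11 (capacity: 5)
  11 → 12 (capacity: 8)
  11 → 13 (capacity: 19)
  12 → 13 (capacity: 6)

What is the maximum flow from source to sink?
Maximum flow = 5

Max flow: 5

Flow assignment:
  0 → 1: 10/14
  1 → 2: 10/12
  2 → 7: 10/17
  7 → 8: 5/11
  7 → 0: 5/5
  8 → 9: 5/7
  9 → 10: 5/13
  10 → 11: 5/5
  11 → 13: 5/19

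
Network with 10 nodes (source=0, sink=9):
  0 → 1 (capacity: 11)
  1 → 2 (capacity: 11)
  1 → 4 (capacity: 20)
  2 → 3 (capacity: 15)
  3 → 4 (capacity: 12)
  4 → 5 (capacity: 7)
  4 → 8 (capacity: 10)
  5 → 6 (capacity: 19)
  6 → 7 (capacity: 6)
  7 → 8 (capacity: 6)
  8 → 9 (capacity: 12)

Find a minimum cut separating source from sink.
Min cut value = 11, edges: (0,1)

Min cut value: 11
Partition: S = [0], T = [1, 2, 3, 4, 5, 6, 7, 8, 9]
Cut edges: (0,1)

By max-flow min-cut theorem, max flow = min cut = 11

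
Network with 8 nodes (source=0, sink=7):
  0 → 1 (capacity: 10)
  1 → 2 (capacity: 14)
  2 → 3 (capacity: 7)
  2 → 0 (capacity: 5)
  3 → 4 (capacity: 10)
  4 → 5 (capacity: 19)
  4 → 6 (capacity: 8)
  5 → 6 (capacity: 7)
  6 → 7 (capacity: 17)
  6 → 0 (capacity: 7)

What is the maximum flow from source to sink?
Maximum flow = 7

Max flow: 7

Flow assignment:
  0 → 1: 7/10
  1 → 2: 7/14
  2 → 3: 7/7
  3 → 4: 7/10
  4 → 6: 7/8
  6 → 7: 7/17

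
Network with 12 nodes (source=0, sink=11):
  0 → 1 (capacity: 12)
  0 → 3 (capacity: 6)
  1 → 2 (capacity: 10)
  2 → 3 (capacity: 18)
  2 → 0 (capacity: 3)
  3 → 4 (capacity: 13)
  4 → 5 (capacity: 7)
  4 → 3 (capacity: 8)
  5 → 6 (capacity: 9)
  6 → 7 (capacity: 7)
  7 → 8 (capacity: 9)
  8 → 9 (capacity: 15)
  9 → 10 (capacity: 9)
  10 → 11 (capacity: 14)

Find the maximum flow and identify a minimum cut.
Max flow = 7, Min cut edges: (6,7)

Maximum flow: 7
Minimum cut: (6,7)
Partition: S = [0, 1, 2, 3, 4, 5, 6], T = [7, 8, 9, 10, 11]

Max-flow min-cut theorem verified: both equal 7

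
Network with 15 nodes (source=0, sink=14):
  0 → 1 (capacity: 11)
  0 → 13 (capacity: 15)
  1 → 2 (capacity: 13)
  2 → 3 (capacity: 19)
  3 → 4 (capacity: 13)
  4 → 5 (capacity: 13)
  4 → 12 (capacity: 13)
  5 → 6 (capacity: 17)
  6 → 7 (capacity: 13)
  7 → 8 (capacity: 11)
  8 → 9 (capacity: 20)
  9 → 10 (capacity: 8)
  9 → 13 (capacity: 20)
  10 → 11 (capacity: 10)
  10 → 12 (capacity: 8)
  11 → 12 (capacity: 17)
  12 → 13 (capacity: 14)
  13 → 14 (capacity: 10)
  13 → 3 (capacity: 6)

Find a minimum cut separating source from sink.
Min cut value = 10, edges: (13,14)

Min cut value: 10
Partition: S = [0, 1, 2, 3, 4, 5, 6, 7, 8, 9, 10, 11, 12, 13], T = [14]
Cut edges: (13,14)

By max-flow min-cut theorem, max flow = min cut = 10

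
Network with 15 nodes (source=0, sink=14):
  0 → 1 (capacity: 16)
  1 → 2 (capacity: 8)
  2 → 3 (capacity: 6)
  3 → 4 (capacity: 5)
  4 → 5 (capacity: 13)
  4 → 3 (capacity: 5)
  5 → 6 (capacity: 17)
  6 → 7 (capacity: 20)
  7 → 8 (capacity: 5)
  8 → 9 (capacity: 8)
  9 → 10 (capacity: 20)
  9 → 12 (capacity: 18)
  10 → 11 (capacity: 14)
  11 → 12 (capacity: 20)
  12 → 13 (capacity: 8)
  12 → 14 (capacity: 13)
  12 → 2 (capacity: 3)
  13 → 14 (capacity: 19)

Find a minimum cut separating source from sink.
Min cut value = 5, edges: (7,8)

Min cut value: 5
Partition: S = [0, 1, 2, 3, 4, 5, 6, 7], T = [8, 9, 10, 11, 12, 13, 14]
Cut edges: (7,8)

By max-flow min-cut theorem, max flow = min cut = 5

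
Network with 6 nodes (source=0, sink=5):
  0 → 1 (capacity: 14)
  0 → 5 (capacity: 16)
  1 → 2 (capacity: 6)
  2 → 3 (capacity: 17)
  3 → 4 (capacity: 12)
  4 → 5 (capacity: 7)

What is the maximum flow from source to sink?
Maximum flow = 22

Max flow: 22

Flow assignment:
  0 → 1: 6/14
  0 → 5: 16/16
  1 → 2: 6/6
  2 → 3: 6/17
  3 → 4: 6/12
  4 → 5: 6/7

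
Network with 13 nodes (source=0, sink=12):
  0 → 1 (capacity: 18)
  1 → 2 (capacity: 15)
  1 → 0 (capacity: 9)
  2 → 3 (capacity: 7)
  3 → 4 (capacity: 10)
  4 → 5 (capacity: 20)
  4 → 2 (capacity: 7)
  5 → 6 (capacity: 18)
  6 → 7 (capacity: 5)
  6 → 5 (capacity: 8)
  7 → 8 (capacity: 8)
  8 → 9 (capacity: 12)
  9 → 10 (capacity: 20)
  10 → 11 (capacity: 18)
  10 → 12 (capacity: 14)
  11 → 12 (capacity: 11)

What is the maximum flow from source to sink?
Maximum flow = 5

Max flow: 5

Flow assignment:
  0 → 1: 5/18
  1 → 2: 5/15
  2 → 3: 7/7
  3 → 4: 7/10
  4 → 5: 5/20
  4 → 2: 2/7
  5 → 6: 5/18
  6 → 7: 5/5
  7 → 8: 5/8
  8 → 9: 5/12
  9 → 10: 5/20
  10 → 12: 5/14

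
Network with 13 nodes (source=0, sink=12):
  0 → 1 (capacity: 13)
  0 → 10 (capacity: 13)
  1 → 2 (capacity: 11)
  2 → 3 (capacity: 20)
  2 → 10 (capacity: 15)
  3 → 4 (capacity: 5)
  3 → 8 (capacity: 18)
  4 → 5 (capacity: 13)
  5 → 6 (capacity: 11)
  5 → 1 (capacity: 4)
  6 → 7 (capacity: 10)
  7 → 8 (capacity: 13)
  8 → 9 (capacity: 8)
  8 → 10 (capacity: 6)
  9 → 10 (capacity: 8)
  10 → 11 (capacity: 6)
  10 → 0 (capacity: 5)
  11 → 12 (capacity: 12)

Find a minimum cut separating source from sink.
Min cut value = 6, edges: (10,11)

Min cut value: 6
Partition: S = [0, 1, 2, 3, 4, 5, 6, 7, 8, 9, 10], T = [11, 12]
Cut edges: (10,11)

By max-flow min-cut theorem, max flow = min cut = 6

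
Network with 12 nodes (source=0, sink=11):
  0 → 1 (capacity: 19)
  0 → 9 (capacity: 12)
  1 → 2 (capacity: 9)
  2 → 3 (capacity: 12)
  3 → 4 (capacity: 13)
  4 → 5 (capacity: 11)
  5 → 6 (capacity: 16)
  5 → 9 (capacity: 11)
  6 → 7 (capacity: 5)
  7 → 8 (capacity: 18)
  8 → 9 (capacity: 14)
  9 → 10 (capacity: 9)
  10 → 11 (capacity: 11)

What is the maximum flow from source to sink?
Maximum flow = 9

Max flow: 9

Flow assignment:
  0 → 1: 9/19
  1 → 2: 9/9
  2 → 3: 9/12
  3 → 4: 9/13
  4 → 5: 9/11
  5 → 9: 9/11
  9 → 10: 9/9
  10 → 11: 9/11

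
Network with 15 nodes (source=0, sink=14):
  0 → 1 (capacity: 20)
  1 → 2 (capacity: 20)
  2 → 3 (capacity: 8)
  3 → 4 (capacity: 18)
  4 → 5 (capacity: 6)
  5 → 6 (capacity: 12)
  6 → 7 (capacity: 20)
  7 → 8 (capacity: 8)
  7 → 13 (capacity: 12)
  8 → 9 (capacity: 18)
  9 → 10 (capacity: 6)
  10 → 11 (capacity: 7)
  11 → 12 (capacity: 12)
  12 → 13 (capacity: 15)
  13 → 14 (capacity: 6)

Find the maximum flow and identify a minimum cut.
Max flow = 6, Min cut edges: (13,14)

Maximum flow: 6
Minimum cut: (13,14)
Partition: S = [0, 1, 2, 3, 4, 5, 6, 7, 8, 9, 10, 11, 12, 13], T = [14]

Max-flow min-cut theorem verified: both equal 6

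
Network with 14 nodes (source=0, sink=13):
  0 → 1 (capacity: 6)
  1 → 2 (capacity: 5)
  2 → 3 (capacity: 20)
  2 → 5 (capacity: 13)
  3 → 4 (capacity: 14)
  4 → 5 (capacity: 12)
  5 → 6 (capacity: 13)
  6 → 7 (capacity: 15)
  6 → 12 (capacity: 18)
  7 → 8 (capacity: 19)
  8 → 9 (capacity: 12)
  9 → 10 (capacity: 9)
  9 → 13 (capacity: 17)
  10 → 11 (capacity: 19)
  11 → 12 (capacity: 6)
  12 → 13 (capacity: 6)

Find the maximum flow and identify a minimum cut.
Max flow = 5, Min cut edges: (1,2)

Maximum flow: 5
Minimum cut: (1,2)
Partition: S = [0, 1], T = [2, 3, 4, 5, 6, 7, 8, 9, 10, 11, 12, 13]

Max-flow min-cut theorem verified: both equal 5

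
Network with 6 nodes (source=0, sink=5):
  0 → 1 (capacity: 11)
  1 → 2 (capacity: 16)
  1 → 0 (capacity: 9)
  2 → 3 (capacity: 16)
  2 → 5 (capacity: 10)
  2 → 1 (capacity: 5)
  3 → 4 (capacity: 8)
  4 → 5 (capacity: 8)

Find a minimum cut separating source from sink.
Min cut value = 11, edges: (0,1)

Min cut value: 11
Partition: S = [0], T = [1, 2, 3, 4, 5]
Cut edges: (0,1)

By max-flow min-cut theorem, max flow = min cut = 11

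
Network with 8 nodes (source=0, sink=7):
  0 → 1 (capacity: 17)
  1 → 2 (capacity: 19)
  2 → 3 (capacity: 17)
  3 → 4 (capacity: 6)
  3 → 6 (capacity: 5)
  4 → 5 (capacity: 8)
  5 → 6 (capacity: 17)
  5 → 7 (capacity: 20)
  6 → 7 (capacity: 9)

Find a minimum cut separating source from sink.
Min cut value = 11, edges: (3,4), (3,6)

Min cut value: 11
Partition: S = [0, 1, 2, 3], T = [4, 5, 6, 7]
Cut edges: (3,4), (3,6)

By max-flow min-cut theorem, max flow = min cut = 11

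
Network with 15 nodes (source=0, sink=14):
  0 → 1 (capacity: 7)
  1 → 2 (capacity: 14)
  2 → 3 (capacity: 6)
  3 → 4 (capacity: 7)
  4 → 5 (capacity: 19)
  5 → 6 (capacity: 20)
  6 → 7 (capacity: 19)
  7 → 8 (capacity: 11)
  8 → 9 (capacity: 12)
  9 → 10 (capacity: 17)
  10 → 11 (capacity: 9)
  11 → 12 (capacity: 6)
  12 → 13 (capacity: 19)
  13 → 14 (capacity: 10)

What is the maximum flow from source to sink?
Maximum flow = 6

Max flow: 6

Flow assignment:
  0 → 1: 6/7
  1 → 2: 6/14
  2 → 3: 6/6
  3 → 4: 6/7
  4 → 5: 6/19
  5 → 6: 6/20
  6 → 7: 6/19
  7 → 8: 6/11
  8 → 9: 6/12
  9 → 10: 6/17
  10 → 11: 6/9
  11 → 12: 6/6
  12 → 13: 6/19
  13 → 14: 6/10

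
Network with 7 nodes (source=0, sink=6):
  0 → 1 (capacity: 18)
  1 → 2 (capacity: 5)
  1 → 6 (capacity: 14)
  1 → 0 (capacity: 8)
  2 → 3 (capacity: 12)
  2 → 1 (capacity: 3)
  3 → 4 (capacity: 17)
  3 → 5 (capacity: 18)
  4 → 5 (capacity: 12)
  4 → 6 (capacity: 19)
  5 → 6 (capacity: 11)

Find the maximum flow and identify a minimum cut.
Max flow = 18, Min cut edges: (0,1)

Maximum flow: 18
Minimum cut: (0,1)
Partition: S = [0], T = [1, 2, 3, 4, 5, 6]

Max-flow min-cut theorem verified: both equal 18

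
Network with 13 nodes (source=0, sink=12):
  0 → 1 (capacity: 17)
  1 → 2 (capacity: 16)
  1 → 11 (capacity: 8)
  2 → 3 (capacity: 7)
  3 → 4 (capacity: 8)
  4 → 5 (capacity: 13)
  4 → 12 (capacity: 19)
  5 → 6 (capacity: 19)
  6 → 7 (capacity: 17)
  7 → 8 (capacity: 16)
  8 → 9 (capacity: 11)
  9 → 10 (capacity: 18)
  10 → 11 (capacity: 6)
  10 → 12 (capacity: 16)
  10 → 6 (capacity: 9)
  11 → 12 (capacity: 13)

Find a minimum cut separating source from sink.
Min cut value = 15, edges: (1,11), (2,3)

Min cut value: 15
Partition: S = [0, 1, 2], T = [3, 4, 5, 6, 7, 8, 9, 10, 11, 12]
Cut edges: (1,11), (2,3)

By max-flow min-cut theorem, max flow = min cut = 15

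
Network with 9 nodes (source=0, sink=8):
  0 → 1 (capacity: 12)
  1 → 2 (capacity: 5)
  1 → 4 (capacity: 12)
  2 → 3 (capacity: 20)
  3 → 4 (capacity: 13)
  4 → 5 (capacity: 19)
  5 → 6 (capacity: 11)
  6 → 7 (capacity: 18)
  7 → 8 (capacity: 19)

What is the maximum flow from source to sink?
Maximum flow = 11

Max flow: 11

Flow assignment:
  0 → 1: 11/12
  1 → 4: 11/12
  4 → 5: 11/19
  5 → 6: 11/11
  6 → 7: 11/18
  7 → 8: 11/19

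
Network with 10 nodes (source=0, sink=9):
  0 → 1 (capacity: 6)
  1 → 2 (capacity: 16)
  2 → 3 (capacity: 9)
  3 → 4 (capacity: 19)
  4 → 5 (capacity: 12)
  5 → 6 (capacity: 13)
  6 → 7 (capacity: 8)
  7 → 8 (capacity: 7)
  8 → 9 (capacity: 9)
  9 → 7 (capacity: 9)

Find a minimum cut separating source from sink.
Min cut value = 6, edges: (0,1)

Min cut value: 6
Partition: S = [0], T = [1, 2, 3, 4, 5, 6, 7, 8, 9]
Cut edges: (0,1)

By max-flow min-cut theorem, max flow = min cut = 6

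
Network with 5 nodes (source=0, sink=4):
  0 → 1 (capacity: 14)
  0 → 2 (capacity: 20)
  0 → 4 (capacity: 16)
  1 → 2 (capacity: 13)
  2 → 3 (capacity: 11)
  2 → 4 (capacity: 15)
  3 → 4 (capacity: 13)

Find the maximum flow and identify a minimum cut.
Max flow = 42, Min cut edges: (0,4), (2,3), (2,4)

Maximum flow: 42
Minimum cut: (0,4), (2,3), (2,4)
Partition: S = [0, 1, 2], T = [3, 4]

Max-flow min-cut theorem verified: both equal 42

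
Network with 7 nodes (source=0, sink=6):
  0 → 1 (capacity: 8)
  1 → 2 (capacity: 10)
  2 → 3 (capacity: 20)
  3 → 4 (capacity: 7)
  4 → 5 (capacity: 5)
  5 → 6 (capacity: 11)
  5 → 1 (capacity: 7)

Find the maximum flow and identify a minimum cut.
Max flow = 5, Min cut edges: (4,5)

Maximum flow: 5
Minimum cut: (4,5)
Partition: S = [0, 1, 2, 3, 4], T = [5, 6]

Max-flow min-cut theorem verified: both equal 5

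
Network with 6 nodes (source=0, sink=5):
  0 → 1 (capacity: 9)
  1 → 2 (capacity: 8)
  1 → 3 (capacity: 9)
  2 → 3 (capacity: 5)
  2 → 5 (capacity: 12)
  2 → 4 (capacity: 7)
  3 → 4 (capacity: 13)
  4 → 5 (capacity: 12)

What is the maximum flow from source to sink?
Maximum flow = 9

Max flow: 9

Flow assignment:
  0 → 1: 9/9
  1 → 2: 8/8
  1 → 3: 1/9
  2 → 5: 8/12
  3 → 4: 1/13
  4 → 5: 1/12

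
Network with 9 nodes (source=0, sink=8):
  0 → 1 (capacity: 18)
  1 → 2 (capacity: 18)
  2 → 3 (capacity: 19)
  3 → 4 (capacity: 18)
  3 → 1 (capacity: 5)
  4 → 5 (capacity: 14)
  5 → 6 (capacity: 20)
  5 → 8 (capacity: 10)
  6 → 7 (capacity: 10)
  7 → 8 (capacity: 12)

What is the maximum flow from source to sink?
Maximum flow = 14

Max flow: 14

Flow assignment:
  0 → 1: 14/18
  1 → 2: 14/18
  2 → 3: 14/19
  3 → 4: 14/18
  4 → 5: 14/14
  5 → 6: 4/20
  5 → 8: 10/10
  6 → 7: 4/10
  7 → 8: 4/12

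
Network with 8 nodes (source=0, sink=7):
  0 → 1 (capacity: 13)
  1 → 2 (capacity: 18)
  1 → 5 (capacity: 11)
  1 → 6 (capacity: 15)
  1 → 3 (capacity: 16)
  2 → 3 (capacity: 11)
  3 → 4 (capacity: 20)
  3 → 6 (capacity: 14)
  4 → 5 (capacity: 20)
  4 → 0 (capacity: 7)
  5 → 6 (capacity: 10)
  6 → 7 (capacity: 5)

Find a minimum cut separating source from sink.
Min cut value = 5, edges: (6,7)

Min cut value: 5
Partition: S = [0, 1, 2, 3, 4, 5, 6], T = [7]
Cut edges: (6,7)

By max-flow min-cut theorem, max flow = min cut = 5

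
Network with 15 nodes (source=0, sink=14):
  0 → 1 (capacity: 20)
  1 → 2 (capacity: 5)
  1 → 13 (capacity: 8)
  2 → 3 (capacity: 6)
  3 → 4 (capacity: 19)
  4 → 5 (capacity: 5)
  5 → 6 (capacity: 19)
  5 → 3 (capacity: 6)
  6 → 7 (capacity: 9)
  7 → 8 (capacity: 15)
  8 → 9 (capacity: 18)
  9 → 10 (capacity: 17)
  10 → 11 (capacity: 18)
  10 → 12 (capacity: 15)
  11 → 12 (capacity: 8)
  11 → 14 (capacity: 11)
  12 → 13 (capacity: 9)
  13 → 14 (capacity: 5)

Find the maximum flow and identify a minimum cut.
Max flow = 10, Min cut edges: (4,5), (13,14)

Maximum flow: 10
Minimum cut: (4,5), (13,14)
Partition: S = [0, 1, 2, 3, 4, 12, 13], T = [5, 6, 7, 8, 9, 10, 11, 14]

Max-flow min-cut theorem verified: both equal 10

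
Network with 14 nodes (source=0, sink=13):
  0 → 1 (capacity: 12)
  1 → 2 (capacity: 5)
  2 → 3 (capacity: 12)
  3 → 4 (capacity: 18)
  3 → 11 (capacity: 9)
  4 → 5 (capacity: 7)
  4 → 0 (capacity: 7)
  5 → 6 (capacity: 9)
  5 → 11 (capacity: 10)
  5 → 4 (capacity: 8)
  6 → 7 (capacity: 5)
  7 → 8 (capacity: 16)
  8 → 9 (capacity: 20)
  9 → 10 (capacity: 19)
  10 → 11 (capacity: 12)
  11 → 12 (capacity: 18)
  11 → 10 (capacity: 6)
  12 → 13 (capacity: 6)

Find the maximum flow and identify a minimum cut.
Max flow = 5, Min cut edges: (1,2)

Maximum flow: 5
Minimum cut: (1,2)
Partition: S = [0, 1], T = [2, 3, 4, 5, 6, 7, 8, 9, 10, 11, 12, 13]

Max-flow min-cut theorem verified: both equal 5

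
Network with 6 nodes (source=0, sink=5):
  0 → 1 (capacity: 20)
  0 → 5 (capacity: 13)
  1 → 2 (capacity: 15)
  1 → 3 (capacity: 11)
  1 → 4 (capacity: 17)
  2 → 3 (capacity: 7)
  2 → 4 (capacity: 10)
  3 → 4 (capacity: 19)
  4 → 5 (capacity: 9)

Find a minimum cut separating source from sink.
Min cut value = 22, edges: (0,5), (4,5)

Min cut value: 22
Partition: S = [0, 1, 2, 3, 4], T = [5]
Cut edges: (0,5), (4,5)

By max-flow min-cut theorem, max flow = min cut = 22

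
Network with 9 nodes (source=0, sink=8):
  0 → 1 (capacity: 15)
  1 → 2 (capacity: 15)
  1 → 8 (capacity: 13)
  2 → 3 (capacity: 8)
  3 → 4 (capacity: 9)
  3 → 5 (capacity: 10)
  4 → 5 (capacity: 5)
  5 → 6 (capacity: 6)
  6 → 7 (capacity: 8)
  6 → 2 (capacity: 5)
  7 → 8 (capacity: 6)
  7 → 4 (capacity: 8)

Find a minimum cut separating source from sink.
Min cut value = 15, edges: (0,1)

Min cut value: 15
Partition: S = [0], T = [1, 2, 3, 4, 5, 6, 7, 8]
Cut edges: (0,1)

By max-flow min-cut theorem, max flow = min cut = 15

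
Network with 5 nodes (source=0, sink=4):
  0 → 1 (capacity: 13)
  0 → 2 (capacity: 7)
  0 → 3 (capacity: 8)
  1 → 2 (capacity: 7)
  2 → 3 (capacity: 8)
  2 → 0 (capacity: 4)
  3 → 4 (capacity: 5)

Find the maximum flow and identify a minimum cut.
Max flow = 5, Min cut edges: (3,4)

Maximum flow: 5
Minimum cut: (3,4)
Partition: S = [0, 1, 2, 3], T = [4]

Max-flow min-cut theorem verified: both equal 5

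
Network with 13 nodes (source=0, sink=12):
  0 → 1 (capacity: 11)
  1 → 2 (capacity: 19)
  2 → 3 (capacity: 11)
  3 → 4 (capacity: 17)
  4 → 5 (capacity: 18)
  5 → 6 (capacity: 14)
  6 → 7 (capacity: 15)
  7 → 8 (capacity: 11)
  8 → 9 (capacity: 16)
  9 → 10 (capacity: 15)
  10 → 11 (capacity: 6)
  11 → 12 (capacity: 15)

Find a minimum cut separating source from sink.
Min cut value = 6, edges: (10,11)

Min cut value: 6
Partition: S = [0, 1, 2, 3, 4, 5, 6, 7, 8, 9, 10], T = [11, 12]
Cut edges: (10,11)

By max-flow min-cut theorem, max flow = min cut = 6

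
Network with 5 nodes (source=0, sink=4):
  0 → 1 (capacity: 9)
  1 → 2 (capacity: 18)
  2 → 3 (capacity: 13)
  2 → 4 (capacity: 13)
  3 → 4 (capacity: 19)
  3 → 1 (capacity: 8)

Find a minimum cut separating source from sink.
Min cut value = 9, edges: (0,1)

Min cut value: 9
Partition: S = [0], T = [1, 2, 3, 4]
Cut edges: (0,1)

By max-flow min-cut theorem, max flow = min cut = 9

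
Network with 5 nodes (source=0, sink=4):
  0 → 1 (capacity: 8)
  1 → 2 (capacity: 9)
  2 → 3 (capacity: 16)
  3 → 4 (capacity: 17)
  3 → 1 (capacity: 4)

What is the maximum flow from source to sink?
Maximum flow = 8

Max flow: 8

Flow assignment:
  0 → 1: 8/8
  1 → 2: 8/9
  2 → 3: 8/16
  3 → 4: 8/17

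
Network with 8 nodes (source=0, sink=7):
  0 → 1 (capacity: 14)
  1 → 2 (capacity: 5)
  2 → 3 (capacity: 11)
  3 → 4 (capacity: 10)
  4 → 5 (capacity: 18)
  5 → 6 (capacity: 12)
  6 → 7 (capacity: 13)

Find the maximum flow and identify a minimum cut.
Max flow = 5, Min cut edges: (1,2)

Maximum flow: 5
Minimum cut: (1,2)
Partition: S = [0, 1], T = [2, 3, 4, 5, 6, 7]

Max-flow min-cut theorem verified: both equal 5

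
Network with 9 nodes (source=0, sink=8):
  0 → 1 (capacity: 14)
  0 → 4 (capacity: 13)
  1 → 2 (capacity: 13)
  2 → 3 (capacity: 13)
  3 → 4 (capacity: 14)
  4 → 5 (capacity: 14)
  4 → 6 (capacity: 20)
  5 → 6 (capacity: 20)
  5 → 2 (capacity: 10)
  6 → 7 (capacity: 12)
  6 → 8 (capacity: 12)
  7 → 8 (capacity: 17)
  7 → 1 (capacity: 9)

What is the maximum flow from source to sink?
Maximum flow = 24

Max flow: 24

Flow assignment:
  0 → 1: 13/14
  0 → 4: 11/13
  1 → 2: 13/13
  2 → 3: 13/13
  3 → 4: 13/14
  4 → 5: 4/14
  4 → 6: 20/20
  5 → 6: 4/20
  6 → 7: 12/12
  6 → 8: 12/12
  7 → 8: 12/17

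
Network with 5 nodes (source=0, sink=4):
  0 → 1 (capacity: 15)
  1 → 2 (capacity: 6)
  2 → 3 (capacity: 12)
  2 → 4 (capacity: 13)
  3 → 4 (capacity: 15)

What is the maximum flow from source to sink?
Maximum flow = 6

Max flow: 6

Flow assignment:
  0 → 1: 6/15
  1 → 2: 6/6
  2 → 4: 6/13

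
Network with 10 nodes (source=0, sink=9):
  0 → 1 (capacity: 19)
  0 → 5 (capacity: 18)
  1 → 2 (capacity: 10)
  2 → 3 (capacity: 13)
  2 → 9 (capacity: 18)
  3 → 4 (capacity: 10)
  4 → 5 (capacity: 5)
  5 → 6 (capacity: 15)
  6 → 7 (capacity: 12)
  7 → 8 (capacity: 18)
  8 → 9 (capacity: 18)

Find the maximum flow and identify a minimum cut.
Max flow = 22, Min cut edges: (1,2), (6,7)

Maximum flow: 22
Minimum cut: (1,2), (6,7)
Partition: S = [0, 1, 3, 4, 5, 6], T = [2, 7, 8, 9]

Max-flow min-cut theorem verified: both equal 22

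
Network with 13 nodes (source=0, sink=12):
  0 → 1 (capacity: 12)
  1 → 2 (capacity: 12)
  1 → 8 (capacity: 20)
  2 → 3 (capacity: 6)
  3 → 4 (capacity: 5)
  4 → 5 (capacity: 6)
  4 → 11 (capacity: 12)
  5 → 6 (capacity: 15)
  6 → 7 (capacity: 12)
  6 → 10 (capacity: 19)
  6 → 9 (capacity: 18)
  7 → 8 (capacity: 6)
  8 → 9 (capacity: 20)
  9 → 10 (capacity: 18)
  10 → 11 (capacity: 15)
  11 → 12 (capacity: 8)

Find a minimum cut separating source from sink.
Min cut value = 8, edges: (11,12)

Min cut value: 8
Partition: S = [0, 1, 2, 3, 4, 5, 6, 7, 8, 9, 10, 11], T = [12]
Cut edges: (11,12)

By max-flow min-cut theorem, max flow = min cut = 8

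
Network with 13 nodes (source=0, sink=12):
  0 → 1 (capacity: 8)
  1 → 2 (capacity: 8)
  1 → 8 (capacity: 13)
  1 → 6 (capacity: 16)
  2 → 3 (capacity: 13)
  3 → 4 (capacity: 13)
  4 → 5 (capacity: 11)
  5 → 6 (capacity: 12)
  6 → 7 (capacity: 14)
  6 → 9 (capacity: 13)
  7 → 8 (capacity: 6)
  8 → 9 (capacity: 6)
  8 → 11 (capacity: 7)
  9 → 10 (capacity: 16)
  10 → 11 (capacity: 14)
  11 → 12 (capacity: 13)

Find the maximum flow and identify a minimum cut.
Max flow = 8, Min cut edges: (0,1)

Maximum flow: 8
Minimum cut: (0,1)
Partition: S = [0], T = [1, 2, 3, 4, 5, 6, 7, 8, 9, 10, 11, 12]

Max-flow min-cut theorem verified: both equal 8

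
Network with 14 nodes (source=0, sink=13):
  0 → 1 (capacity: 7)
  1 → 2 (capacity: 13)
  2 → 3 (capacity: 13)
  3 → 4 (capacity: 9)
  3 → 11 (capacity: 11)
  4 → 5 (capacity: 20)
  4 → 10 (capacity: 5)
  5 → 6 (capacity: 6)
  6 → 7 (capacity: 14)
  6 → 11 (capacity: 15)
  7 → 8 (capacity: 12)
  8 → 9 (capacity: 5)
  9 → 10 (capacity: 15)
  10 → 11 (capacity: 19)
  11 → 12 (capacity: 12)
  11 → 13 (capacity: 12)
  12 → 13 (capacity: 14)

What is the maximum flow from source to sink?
Maximum flow = 7

Max flow: 7

Flow assignment:
  0 → 1: 7/7
  1 → 2: 7/13
  2 → 3: 7/13
  3 → 11: 7/11
  11 → 13: 7/12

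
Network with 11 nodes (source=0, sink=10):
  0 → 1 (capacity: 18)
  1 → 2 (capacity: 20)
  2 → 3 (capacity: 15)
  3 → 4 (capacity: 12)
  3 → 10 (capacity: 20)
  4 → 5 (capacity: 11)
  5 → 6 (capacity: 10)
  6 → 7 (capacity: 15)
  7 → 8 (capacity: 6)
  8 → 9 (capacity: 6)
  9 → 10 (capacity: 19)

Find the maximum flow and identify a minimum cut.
Max flow = 15, Min cut edges: (2,3)

Maximum flow: 15
Minimum cut: (2,3)
Partition: S = [0, 1, 2], T = [3, 4, 5, 6, 7, 8, 9, 10]

Max-flow min-cut theorem verified: both equal 15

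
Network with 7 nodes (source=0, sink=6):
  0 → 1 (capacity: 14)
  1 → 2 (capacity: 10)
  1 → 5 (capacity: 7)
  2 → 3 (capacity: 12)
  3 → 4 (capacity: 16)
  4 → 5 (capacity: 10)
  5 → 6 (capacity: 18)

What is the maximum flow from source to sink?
Maximum flow = 14

Max flow: 14

Flow assignment:
  0 → 1: 14/14
  1 → 2: 7/10
  1 → 5: 7/7
  2 → 3: 7/12
  3 → 4: 7/16
  4 → 5: 7/10
  5 → 6: 14/18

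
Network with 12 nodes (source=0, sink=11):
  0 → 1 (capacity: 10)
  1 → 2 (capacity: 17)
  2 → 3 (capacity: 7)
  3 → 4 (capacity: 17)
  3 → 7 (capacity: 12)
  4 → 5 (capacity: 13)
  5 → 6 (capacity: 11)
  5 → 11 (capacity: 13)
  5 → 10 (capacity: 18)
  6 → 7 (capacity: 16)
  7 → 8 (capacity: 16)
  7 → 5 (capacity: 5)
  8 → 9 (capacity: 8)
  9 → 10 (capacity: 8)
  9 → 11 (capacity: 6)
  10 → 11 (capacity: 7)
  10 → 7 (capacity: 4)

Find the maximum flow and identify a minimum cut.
Max flow = 7, Min cut edges: (2,3)

Maximum flow: 7
Minimum cut: (2,3)
Partition: S = [0, 1, 2], T = [3, 4, 5, 6, 7, 8, 9, 10, 11]

Max-flow min-cut theorem verified: both equal 7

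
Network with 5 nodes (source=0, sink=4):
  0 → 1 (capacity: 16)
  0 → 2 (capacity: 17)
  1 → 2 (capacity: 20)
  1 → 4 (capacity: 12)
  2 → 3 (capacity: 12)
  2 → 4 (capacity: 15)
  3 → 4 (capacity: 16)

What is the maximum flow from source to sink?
Maximum flow = 33

Max flow: 33

Flow assignment:
  0 → 1: 16/16
  0 → 2: 17/17
  1 → 2: 4/20
  1 → 4: 12/12
  2 → 3: 6/12
  2 → 4: 15/15
  3 → 4: 6/16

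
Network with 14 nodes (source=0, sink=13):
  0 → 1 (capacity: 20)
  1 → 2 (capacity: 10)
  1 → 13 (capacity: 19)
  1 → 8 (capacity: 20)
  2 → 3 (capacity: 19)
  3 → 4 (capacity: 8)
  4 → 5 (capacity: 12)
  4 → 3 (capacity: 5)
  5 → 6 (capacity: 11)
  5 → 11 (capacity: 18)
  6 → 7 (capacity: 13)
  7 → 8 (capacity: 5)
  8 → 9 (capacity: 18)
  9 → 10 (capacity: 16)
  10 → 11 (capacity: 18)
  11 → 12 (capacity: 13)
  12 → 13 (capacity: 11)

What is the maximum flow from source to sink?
Maximum flow = 20

Max flow: 20

Flow assignment:
  0 → 1: 20/20
  1 → 13: 19/19
  1 → 8: 1/20
  8 → 9: 1/18
  9 → 10: 1/16
  10 → 11: 1/18
  11 → 12: 1/13
  12 → 13: 1/11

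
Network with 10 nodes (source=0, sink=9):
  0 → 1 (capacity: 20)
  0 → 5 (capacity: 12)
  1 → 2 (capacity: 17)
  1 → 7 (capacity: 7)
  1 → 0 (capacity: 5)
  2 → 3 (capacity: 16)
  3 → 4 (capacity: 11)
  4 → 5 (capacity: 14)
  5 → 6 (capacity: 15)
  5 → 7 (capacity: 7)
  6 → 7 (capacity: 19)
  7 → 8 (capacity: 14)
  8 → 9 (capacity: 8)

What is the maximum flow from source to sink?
Maximum flow = 8

Max flow: 8

Flow assignment:
  0 → 1: 8/20
  1 → 2: 7/17
  1 → 7: 1/7
  2 → 3: 7/16
  3 → 4: 7/11
  4 → 5: 7/14
  5 → 7: 7/7
  7 → 8: 8/14
  8 → 9: 8/8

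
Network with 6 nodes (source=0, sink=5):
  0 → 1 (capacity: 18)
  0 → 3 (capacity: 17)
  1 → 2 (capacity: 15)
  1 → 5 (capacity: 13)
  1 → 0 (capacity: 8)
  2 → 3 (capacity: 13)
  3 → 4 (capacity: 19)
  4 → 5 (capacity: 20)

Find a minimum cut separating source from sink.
Min cut value = 32, edges: (1,5), (3,4)

Min cut value: 32
Partition: S = [0, 1, 2, 3], T = [4, 5]
Cut edges: (1,5), (3,4)

By max-flow min-cut theorem, max flow = min cut = 32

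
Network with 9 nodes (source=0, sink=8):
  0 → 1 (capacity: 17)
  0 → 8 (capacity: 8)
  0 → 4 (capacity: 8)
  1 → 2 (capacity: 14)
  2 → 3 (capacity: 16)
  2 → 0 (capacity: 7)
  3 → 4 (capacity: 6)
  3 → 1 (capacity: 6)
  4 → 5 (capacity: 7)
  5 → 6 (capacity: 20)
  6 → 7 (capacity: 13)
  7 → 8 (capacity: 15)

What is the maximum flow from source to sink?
Maximum flow = 15

Max flow: 15

Flow assignment:
  0 → 1: 7/17
  0 → 8: 8/8
  0 → 4: 7/8
  1 → 2: 7/14
  2 → 0: 7/7
  4 → 5: 7/7
  5 → 6: 7/20
  6 → 7: 7/13
  7 → 8: 7/15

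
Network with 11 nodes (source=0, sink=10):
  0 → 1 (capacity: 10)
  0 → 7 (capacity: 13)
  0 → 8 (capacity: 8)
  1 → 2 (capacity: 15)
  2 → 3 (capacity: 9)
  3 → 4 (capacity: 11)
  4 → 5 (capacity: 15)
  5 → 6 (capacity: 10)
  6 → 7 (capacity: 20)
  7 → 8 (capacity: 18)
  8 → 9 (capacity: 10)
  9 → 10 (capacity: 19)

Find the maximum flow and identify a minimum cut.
Max flow = 10, Min cut edges: (8,9)

Maximum flow: 10
Minimum cut: (8,9)
Partition: S = [0, 1, 2, 3, 4, 5, 6, 7, 8], T = [9, 10]

Max-flow min-cut theorem verified: both equal 10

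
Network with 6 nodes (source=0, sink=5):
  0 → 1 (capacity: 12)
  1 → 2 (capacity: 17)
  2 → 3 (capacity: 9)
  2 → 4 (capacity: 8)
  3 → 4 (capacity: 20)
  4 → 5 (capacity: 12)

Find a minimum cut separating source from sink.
Min cut value = 12, edges: (4,5)

Min cut value: 12
Partition: S = [0, 1, 2, 3, 4], T = [5]
Cut edges: (4,5)

By max-flow min-cut theorem, max flow = min cut = 12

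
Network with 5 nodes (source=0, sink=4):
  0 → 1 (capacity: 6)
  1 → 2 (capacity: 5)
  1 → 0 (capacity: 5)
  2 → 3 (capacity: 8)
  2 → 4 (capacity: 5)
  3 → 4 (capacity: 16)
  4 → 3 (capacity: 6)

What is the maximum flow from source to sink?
Maximum flow = 5

Max flow: 5

Flow assignment:
  0 → 1: 5/6
  1 → 2: 5/5
  2 → 4: 5/5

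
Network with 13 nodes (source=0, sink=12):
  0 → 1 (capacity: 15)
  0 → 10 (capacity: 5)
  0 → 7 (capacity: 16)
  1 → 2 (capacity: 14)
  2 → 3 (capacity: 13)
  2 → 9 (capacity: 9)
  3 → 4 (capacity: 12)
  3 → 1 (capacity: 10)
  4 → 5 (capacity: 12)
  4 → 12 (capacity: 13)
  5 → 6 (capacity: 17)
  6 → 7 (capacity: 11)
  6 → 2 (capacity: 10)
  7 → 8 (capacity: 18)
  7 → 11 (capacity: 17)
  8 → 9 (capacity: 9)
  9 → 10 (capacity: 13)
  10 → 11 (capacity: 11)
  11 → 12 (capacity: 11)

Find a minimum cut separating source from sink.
Min cut value = 23, edges: (3,4), (11,12)

Min cut value: 23
Partition: S = [0, 1, 2, 3, 5, 6, 7, 8, 9, 10, 11], T = [4, 12]
Cut edges: (3,4), (11,12)

By max-flow min-cut theorem, max flow = min cut = 23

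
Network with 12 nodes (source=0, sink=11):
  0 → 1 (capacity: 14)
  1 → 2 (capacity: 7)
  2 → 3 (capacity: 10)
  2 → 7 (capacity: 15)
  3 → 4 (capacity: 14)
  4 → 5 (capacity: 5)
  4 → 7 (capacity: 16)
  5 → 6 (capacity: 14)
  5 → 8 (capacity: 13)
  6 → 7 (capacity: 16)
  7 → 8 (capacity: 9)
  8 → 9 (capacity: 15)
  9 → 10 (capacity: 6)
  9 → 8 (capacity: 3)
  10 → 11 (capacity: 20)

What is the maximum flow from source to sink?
Maximum flow = 6

Max flow: 6

Flow assignment:
  0 → 1: 6/14
  1 → 2: 6/7
  2 → 7: 6/15
  7 → 8: 6/9
  8 → 9: 6/15
  9 → 10: 6/6
  10 → 11: 6/20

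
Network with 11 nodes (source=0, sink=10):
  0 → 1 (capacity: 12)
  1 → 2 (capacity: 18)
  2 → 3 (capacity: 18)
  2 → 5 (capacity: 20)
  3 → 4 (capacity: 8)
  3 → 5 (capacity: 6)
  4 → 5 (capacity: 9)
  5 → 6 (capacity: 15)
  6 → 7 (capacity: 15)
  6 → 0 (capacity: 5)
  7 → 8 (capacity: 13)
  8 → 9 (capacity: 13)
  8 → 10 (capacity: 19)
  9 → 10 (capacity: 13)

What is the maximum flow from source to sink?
Maximum flow = 12

Max flow: 12

Flow assignment:
  0 → 1: 12/12
  1 → 2: 12/18
  2 → 5: 12/20
  5 → 6: 12/15
  6 → 7: 12/15
  7 → 8: 12/13
  8 → 10: 12/19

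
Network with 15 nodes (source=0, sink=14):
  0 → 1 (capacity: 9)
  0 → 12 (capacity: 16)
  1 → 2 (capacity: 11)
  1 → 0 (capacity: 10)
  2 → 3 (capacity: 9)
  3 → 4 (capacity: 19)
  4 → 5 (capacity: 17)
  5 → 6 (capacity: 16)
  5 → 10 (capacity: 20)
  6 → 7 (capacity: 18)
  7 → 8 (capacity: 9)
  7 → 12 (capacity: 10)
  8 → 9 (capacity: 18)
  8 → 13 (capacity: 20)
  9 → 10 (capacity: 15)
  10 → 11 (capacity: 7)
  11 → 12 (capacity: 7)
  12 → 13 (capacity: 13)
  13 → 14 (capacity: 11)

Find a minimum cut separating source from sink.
Min cut value = 11, edges: (13,14)

Min cut value: 11
Partition: S = [0, 1, 2, 3, 4, 5, 6, 7, 8, 9, 10, 11, 12, 13], T = [14]
Cut edges: (13,14)

By max-flow min-cut theorem, max flow = min cut = 11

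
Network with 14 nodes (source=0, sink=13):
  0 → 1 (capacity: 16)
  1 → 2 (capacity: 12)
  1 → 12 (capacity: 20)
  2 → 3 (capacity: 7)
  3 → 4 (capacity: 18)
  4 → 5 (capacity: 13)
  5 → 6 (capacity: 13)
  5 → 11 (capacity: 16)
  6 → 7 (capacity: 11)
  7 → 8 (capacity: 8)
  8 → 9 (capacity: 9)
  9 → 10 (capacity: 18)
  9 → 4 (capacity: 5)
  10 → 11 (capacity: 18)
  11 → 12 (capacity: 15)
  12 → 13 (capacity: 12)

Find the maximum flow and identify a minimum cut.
Max flow = 12, Min cut edges: (12,13)

Maximum flow: 12
Minimum cut: (12,13)
Partition: S = [0, 1, 2, 3, 4, 5, 6, 7, 8, 9, 10, 11, 12], T = [13]

Max-flow min-cut theorem verified: both equal 12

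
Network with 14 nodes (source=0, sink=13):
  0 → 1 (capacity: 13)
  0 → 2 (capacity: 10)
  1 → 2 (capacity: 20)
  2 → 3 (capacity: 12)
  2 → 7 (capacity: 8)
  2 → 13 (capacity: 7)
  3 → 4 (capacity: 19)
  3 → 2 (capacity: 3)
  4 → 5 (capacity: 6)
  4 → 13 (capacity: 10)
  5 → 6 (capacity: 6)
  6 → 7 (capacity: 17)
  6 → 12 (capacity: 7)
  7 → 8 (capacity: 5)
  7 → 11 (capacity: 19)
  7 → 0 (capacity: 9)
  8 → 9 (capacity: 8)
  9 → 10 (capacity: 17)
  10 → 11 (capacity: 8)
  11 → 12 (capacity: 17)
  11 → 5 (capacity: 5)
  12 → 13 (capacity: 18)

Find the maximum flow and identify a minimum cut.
Max flow = 23, Min cut edges: (0,1), (0,2)

Maximum flow: 23
Minimum cut: (0,1), (0,2)
Partition: S = [0], T = [1, 2, 3, 4, 5, 6, 7, 8, 9, 10, 11, 12, 13]

Max-flow min-cut theorem verified: both equal 23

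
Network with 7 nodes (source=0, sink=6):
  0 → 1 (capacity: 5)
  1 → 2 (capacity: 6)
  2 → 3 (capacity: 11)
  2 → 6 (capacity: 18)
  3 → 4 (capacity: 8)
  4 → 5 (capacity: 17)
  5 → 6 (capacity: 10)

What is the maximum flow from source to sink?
Maximum flow = 5

Max flow: 5

Flow assignment:
  0 → 1: 5/5
  1 → 2: 5/6
  2 → 6: 5/18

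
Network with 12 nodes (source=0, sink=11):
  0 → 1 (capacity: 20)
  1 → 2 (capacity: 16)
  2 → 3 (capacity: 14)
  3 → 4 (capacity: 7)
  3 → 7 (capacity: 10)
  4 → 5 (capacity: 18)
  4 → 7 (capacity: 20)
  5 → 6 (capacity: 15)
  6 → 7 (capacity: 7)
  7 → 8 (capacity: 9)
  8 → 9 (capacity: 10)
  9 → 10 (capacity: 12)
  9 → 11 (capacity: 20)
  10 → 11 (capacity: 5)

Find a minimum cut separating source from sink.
Min cut value = 9, edges: (7,8)

Min cut value: 9
Partition: S = [0, 1, 2, 3, 4, 5, 6, 7], T = [8, 9, 10, 11]
Cut edges: (7,8)

By max-flow min-cut theorem, max flow = min cut = 9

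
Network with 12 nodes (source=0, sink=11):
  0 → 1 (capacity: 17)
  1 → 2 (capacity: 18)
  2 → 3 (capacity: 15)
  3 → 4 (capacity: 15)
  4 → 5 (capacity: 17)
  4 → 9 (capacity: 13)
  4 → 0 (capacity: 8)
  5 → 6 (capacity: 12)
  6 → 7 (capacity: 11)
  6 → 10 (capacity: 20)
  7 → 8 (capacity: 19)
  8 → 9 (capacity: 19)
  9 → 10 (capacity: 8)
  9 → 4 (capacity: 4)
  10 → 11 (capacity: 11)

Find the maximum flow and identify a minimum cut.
Max flow = 11, Min cut edges: (10,11)

Maximum flow: 11
Minimum cut: (10,11)
Partition: S = [0, 1, 2, 3, 4, 5, 6, 7, 8, 9, 10], T = [11]

Max-flow min-cut theorem verified: both equal 11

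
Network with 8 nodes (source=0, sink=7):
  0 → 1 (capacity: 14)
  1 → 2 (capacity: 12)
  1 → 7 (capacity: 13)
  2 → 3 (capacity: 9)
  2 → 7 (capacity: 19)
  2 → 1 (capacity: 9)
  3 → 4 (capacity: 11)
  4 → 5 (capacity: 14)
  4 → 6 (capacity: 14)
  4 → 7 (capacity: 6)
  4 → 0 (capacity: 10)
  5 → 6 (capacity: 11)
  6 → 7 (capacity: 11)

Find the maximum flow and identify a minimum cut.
Max flow = 14, Min cut edges: (0,1)

Maximum flow: 14
Minimum cut: (0,1)
Partition: S = [0], T = [1, 2, 3, 4, 5, 6, 7]

Max-flow min-cut theorem verified: both equal 14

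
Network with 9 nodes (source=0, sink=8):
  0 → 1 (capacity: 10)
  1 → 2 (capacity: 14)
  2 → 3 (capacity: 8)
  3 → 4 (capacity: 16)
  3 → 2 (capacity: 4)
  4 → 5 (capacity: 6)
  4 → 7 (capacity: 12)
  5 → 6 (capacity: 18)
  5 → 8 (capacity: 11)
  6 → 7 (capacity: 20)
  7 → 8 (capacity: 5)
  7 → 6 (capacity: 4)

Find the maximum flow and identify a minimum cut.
Max flow = 8, Min cut edges: (2,3)

Maximum flow: 8
Minimum cut: (2,3)
Partition: S = [0, 1, 2], T = [3, 4, 5, 6, 7, 8]

Max-flow min-cut theorem verified: both equal 8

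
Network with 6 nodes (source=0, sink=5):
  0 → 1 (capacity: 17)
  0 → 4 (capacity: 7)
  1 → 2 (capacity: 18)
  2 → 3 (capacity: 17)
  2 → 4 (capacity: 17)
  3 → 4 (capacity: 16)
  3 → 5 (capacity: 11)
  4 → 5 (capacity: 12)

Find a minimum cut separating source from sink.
Min cut value = 23, edges: (3,5), (4,5)

Min cut value: 23
Partition: S = [0, 1, 2, 3, 4], T = [5]
Cut edges: (3,5), (4,5)

By max-flow min-cut theorem, max flow = min cut = 23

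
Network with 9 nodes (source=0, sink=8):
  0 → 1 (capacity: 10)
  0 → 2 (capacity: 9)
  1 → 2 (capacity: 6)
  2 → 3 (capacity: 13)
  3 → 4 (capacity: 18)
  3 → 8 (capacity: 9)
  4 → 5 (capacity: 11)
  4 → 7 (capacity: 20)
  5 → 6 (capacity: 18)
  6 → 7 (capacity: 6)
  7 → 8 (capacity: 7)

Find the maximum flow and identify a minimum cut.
Max flow = 13, Min cut edges: (2,3)

Maximum flow: 13
Minimum cut: (2,3)
Partition: S = [0, 1, 2], T = [3, 4, 5, 6, 7, 8]

Max-flow min-cut theorem verified: both equal 13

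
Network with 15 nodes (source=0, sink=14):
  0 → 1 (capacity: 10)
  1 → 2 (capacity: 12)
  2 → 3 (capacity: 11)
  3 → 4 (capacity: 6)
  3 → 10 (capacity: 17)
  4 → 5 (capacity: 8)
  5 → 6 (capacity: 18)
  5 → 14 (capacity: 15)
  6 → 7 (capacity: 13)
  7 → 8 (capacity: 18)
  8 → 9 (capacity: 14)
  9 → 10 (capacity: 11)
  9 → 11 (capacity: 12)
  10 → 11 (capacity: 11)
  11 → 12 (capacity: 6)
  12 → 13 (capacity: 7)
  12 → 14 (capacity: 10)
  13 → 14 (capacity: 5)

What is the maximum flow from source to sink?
Maximum flow = 10

Max flow: 10

Flow assignment:
  0 → 1: 10/10
  1 → 2: 10/12
  2 → 3: 10/11
  3 → 4: 6/6
  3 → 10: 4/17
  4 → 5: 6/8
  5 → 14: 6/15
  10 → 11: 4/11
  11 → 12: 4/6
  12 → 14: 4/10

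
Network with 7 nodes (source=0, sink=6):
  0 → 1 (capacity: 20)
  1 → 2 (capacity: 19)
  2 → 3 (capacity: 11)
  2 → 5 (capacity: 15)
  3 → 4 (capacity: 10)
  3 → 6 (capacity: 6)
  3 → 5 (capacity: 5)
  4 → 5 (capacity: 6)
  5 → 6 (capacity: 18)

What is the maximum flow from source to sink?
Maximum flow = 19

Max flow: 19

Flow assignment:
  0 → 1: 19/20
  1 → 2: 19/19
  2 → 3: 11/11
  2 → 5: 8/15
  3 → 6: 6/6
  3 → 5: 5/5
  5 → 6: 13/18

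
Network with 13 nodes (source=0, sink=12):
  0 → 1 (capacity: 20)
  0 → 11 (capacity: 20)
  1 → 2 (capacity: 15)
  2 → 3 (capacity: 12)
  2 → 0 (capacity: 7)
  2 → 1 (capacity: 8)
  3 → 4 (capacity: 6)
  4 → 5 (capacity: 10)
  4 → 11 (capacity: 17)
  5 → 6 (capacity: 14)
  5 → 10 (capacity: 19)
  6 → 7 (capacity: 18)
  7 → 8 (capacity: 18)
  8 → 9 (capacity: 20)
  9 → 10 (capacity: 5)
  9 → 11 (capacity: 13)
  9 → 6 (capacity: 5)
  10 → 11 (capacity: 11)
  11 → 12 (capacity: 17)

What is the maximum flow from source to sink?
Maximum flow = 17

Max flow: 17

Flow assignment:
  0 → 1: 13/20
  0 → 11: 11/20
  1 → 2: 13/15
  2 → 3: 6/12
  2 → 0: 7/7
  3 → 4: 6/6
  4 → 11: 6/17
  11 → 12: 17/17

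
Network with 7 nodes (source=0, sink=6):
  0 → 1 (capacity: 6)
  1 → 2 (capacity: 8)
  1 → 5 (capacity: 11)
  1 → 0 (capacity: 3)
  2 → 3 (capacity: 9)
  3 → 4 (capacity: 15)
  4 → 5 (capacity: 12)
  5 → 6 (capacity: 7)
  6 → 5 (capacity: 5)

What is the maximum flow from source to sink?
Maximum flow = 6

Max flow: 6

Flow assignment:
  0 → 1: 6/6
  1 → 5: 6/11
  5 → 6: 6/7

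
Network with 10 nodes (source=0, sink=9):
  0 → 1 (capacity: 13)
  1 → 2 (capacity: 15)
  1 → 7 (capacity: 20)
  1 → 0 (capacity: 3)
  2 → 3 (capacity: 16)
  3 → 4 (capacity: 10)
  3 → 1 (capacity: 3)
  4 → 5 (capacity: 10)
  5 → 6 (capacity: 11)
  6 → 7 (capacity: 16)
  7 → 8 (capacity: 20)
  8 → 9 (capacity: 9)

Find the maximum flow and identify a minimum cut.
Max flow = 9, Min cut edges: (8,9)

Maximum flow: 9
Minimum cut: (8,9)
Partition: S = [0, 1, 2, 3, 4, 5, 6, 7, 8], T = [9]

Max-flow min-cut theorem verified: both equal 9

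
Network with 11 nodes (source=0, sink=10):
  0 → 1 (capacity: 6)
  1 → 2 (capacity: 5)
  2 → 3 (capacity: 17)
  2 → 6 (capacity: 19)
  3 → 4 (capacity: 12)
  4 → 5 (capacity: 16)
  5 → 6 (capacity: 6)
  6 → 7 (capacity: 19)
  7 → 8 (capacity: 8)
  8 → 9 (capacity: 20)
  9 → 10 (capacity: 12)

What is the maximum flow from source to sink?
Maximum flow = 5

Max flow: 5

Flow assignment:
  0 → 1: 5/6
  1 → 2: 5/5
  2 → 6: 5/19
  6 → 7: 5/19
  7 → 8: 5/8
  8 → 9: 5/20
  9 → 10: 5/12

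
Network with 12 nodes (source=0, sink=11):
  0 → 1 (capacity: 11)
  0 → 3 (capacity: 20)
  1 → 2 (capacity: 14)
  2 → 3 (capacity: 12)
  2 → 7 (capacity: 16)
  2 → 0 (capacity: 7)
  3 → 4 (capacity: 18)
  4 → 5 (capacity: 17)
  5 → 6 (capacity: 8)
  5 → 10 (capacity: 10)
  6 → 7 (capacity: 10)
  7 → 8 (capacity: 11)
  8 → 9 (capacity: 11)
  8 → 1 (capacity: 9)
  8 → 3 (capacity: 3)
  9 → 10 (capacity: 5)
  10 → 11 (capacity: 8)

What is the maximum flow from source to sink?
Maximum flow = 8

Max flow: 8

Flow assignment:
  0 → 1: 11/11
  0 → 3: 3/20
  1 → 2: 11/14
  2 → 7: 5/16
  2 → 0: 6/7
  3 → 4: 3/18
  4 → 5: 3/17
  5 → 10: 3/10
  7 → 8: 5/11
  8 → 9: 5/11
  9 → 10: 5/5
  10 → 11: 8/8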